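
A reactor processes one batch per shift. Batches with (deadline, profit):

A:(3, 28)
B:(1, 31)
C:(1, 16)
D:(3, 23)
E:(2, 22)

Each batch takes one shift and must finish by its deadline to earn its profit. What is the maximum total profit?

82

Profit order: B=31 A=28 D=23 E=22 C=16
Assign: B→slot 1, A→slot 3, D→slot 2, E skipped, C skipped.
Slots: [1:B] [2:D] [3:A]
Profit = 31 + 23 + 28 = 82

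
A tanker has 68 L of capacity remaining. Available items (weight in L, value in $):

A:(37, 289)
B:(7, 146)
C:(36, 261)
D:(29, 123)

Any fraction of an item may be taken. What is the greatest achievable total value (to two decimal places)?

609.00

Order: B (146/7=20.86) > A (289/37=7.81) > C (261/36=7.25) > D (123/29=4.24)
Fill: take B (7 @ 146) → take A (37 @ 289) → take 24/36 of C → 174.00; 68/68 used.
Total value = 609.00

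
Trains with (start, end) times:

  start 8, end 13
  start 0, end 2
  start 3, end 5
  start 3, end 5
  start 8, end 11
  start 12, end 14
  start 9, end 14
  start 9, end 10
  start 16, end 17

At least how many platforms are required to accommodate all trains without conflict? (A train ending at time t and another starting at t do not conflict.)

4

starts: [0, 3, 3, 8, 8, 9, 9, 12, 16]
ends:   [2, 5, 5, 10, 11, 13, 14, 14, 17]
s0→1 e2→0 s3→1 s3→2 e5→1 e5→0 s8→1 s8→2 s9→3 s9→4  — peak 4.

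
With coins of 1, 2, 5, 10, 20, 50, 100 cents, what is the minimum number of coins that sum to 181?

Use the largest denomination that fits, subtract, and repeat.
181 − 1×100→81 − 1×50→31 − 1×20→11 − 1×10→1 − 1×1→0
Total coins = 1 + 1 + 1 + 1 + 1 = 5

5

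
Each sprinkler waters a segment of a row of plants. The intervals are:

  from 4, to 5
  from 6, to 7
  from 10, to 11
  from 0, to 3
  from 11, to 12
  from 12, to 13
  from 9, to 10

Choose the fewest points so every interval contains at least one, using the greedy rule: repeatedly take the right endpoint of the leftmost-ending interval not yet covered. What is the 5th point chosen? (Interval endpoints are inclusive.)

12

Sorted: [0,3] [4,5] [6,7] [9,10] [10,11] [11,12] [12,13]
{[0,3]} hit by 3; {[4,5]} hit by 5; {[6,7]} hit by 7; {[9,10],[10,11]} hit by 10; {[11,12],[12,13]} hit by 12.
Points: 3, 5, 7, 10, 12 (5 total).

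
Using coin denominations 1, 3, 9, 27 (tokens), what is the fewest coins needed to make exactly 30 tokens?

2

Use the largest denomination that fits, subtract, and repeat.
30 − 1×27→3 − 1×3→0
Total coins = 1 + 1 = 2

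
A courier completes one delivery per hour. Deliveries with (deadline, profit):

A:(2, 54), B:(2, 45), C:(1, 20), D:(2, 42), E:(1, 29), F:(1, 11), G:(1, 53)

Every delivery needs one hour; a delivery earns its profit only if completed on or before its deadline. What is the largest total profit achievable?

107

By profit: A(d2,54), G(d1,53), B(d2,45), D(d2,42), E(d1,29), C(d1,20), F(d1,11)
A→slot 2; G→slot 1; B skipped; D skipped; E skipped; C skipped; F skipped.
Profit = 53 + 54 = 107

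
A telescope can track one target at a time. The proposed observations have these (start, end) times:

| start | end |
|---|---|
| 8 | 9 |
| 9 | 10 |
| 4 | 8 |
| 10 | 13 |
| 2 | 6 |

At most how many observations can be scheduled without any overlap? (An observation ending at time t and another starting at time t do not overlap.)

Order by finish time; keep every interval that doesn't clash with the previous kept one.
By end time: (2,6), (4,8), (8,9), (9,10), (10,13).
Pick (2,6); next start ≥ 6 → (8,9); next start ≥ 9 → (9,10); next start ≥ 10 → (10,13).
Selected 4 observations.

4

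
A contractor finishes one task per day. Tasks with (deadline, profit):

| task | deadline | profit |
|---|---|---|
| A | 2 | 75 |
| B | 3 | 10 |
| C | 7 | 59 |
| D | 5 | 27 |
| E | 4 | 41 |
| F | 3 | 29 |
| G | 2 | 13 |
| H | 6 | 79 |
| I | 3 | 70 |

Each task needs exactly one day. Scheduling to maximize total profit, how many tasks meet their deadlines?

7

Take jobs in profit order; each goes to the latest open slot no later than its deadline.
By profit: H(d6,79), A(d2,75), I(d3,70), C(d7,59), E(d4,41), F(d3,29), D(d5,27), G(d2,13), B(d3,10)
H→slot 6; A→slot 2; I→slot 3; C→slot 7; E→slot 4; F→slot 1; D→slot 5; G skipped; B skipped.
7 of 9 scheduled.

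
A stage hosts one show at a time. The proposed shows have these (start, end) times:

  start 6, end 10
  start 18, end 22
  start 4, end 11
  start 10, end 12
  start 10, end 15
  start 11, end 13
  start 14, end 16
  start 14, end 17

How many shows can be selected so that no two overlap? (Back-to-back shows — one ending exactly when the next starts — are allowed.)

4

Order by finish time; keep every interval that doesn't clash with the previous kept one.
Sorted by end: (6,10)  (4,11)  (10,12)  (11,13)  (10,15)  (14,16)  (14,17)  (18,22)
take (6,10); skip (4,11); take (10,12); take (14,16); take (18,22).
Selected 4 shows.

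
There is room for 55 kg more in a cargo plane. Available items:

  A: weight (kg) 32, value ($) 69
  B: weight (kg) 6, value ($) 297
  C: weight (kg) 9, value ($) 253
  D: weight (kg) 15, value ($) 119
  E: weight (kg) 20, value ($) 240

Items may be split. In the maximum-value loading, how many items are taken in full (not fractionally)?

Greedy by value/weight ratio, highest first.
Ratios (sorted): B 49.50, C 28.11, E 12.00, D 7.93, A 2.16
take B (6 @ 297); take C (9 @ 253); take E (20 @ 240); take D (15 @ 119); take 5/32 of A → 10.78. Capacity used 55/55.
4 item(s) taken whole; one partial (take 5/32 of A).

4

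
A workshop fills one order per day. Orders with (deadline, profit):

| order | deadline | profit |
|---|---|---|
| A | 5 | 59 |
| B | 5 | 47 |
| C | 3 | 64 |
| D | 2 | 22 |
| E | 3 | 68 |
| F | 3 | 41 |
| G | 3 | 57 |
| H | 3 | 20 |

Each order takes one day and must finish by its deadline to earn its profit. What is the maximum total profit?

295

Sort by profit descending; place each in the latest free slot ≤ its deadline.
Profit order: E=68 C=64 A=59 G=57 B=47 F=41 D=22 H=20
Assign: E→slot 3, C→slot 2, A→slot 5, G→slot 1, B→slot 4, F skipped, D skipped, H skipped.
Slots: [1:G] [2:C] [3:E] [4:B] [5:A]
Profit = 57 + 64 + 68 + 47 + 59 = 295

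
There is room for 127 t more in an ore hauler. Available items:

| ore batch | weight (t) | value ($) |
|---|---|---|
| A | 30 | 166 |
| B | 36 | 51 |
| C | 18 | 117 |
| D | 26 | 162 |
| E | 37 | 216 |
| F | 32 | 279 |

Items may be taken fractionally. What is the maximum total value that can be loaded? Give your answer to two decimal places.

Sort by value per unit weight and fill in that order.
Ratios (sorted): F 8.72, C 6.50, D 6.23, E 5.84, A 5.53, B 1.42
take F (32 @ 279); take C (18 @ 117); take D (26 @ 162); take E (37 @ 216); take 14/30 of A → 77.47. Capacity used 127/127.
Total value = 851.47

851.47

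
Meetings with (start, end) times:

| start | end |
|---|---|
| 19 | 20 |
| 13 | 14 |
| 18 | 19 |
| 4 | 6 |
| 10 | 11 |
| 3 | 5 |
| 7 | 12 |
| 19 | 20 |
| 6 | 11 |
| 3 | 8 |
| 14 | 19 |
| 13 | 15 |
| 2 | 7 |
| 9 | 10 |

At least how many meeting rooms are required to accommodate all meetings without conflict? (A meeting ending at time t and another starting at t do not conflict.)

4

Count concurrent intervals with a sweep; the peak is the room count.
Events (time:±→running): 2:+→1 3:+→2 3:+→3 4:+→4 … peak 4.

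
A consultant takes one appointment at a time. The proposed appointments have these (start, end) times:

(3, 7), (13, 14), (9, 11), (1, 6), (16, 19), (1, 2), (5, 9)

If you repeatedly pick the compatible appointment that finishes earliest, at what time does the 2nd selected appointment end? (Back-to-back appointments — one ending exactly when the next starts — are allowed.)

By end time: (1,2), (1,6), (3,7), (5,9), (9,11), (13,14), (16,19).
Pick (1,2); next start ≥ 2 → (3,7); next start ≥ 7 → (9,11); next start ≥ 11 → (13,14); next start ≥ 14 → (16,19).
Selected: (1,2) (3,7) (9,11) (13,14) (16,19)

7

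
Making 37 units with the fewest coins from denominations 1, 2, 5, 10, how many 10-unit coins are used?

3

37 = 3×10 + 1×5 + 1×2
Count of 10: 3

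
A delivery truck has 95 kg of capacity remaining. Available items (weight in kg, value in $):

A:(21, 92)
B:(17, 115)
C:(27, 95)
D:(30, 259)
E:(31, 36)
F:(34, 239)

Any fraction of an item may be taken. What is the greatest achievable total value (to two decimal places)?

Ratios (sorted): D 8.63, F 7.03, B 6.76, A 4.38, C 3.52, E 1.16
take D (30 @ 259); take F (34 @ 239); take B (17 @ 115); take 14/21 of A → 61.33. Capacity used 95/95.
Total value = 674.33

674.33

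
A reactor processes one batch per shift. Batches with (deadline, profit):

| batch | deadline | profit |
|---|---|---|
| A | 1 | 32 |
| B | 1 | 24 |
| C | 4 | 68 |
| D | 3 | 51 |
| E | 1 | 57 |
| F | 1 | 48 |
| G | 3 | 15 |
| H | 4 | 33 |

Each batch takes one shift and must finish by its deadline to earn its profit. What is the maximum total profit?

209

Sort by profit descending; place each in the latest free slot ≤ its deadline.
Profit order: C=68 E=57 D=51 F=48 H=33 A=32 B=24 G=15
Assign: C→slot 4, E→slot 1, D→slot 3, F skipped, H→slot 2, A skipped, B skipped, G skipped.
Slots: [1:E] [2:H] [3:D] [4:C]
Profit = 57 + 33 + 51 + 68 = 209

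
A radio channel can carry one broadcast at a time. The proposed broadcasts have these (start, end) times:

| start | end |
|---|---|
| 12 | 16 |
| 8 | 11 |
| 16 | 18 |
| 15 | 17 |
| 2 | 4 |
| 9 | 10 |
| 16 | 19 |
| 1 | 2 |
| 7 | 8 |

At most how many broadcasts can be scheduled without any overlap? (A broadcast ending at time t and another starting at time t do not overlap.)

Greedy by earliest finish: after sorting by end time, pick each interval compatible with the last pick.
Sorted by end: (1,2)  (2,4)  (7,8)  (9,10)  (8,11)  (12,16)  (15,17)  (16,18)  (16,19)
take (1,2); take (2,4); take (7,8); take (9,10); take (12,16); take (16,18).
Selected 6 broadcasts.

6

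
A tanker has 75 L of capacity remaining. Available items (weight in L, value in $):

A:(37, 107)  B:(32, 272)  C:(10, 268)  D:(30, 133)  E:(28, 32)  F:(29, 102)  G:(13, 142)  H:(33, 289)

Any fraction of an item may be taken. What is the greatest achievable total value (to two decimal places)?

860.50

Order: C (268/10=26.80) > G (142/13=10.92) > H (289/33=8.76) > B (272/32=8.50) > D (133/30=4.43) > F (102/29=3.52) > A (107/37=2.89) > E (32/28=1.14)
Fill: take C (10 @ 268) → take G (13 @ 142) → take H (33 @ 289) → take 19/32 of B → 161.50; 75/75 used.
Total value = 860.50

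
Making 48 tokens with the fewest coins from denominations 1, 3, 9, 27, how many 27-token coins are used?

1

Use the largest denomination that fits, subtract, and repeat.
48 = 1×27 + 2×9 + 1×3
Count of 27: 1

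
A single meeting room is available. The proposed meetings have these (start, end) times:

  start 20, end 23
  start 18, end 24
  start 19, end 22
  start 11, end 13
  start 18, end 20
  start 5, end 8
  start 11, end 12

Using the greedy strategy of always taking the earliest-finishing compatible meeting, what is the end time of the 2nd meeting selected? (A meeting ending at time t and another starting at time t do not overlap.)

12

Sort by end time and greedily take each interval whose start is ≥ the last chosen end.
By end time: (5,8), (11,12), (11,13), (18,20), (19,22), (20,23), (18,24).
Pick (5,8); next start ≥ 8 → (11,12); next start ≥ 12 → (18,20); next start ≥ 20 → (20,23).
Selected: (5,8) (11,12) (18,20) (20,23)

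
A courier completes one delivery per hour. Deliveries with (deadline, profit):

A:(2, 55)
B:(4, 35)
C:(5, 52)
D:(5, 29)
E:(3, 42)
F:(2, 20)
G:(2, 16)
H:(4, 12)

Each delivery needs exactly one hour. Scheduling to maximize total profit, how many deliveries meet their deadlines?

5

Sort by profit descending; place each in the latest free slot ≤ its deadline.
By profit: A(d2,55), C(d5,52), E(d3,42), B(d4,35), D(d5,29), F(d2,20), G(d2,16), H(d4,12)
A→slot 2; C→slot 5; E→slot 3; B→slot 4; D→slot 1; F skipped; G skipped; H skipped.
5 of 8 scheduled.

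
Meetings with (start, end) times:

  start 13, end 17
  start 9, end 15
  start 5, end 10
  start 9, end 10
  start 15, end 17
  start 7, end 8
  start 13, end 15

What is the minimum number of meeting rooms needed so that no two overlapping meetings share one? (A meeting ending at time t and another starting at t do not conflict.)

3

Events (time:±→running): 5:+→1 7:+→2 8:-→1 9:+→2 9:+→3 … peak 3.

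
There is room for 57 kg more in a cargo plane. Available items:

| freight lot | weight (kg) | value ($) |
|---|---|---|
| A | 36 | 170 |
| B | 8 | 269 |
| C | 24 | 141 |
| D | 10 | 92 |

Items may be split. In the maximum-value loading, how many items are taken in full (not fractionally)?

Sort by value per unit weight and fill in that order.
Ratios (sorted): B 33.62, D 9.20, C 5.88, A 4.72
take B (8 @ 269); take D (10 @ 92); take C (24 @ 141); take 15/36 of A → 70.83. Capacity used 57/57.
3 item(s) taken whole; one partial (take 15/36 of A).

3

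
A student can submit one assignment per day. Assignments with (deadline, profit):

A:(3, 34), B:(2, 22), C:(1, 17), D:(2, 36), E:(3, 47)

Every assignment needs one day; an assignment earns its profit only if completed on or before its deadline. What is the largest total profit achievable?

Take jobs in profit order; each goes to the latest open slot no later than its deadline.
Profit order: E=47 D=36 A=34 B=22 C=17
Assign: E→slot 3, D→slot 2, A→slot 1, B skipped, C skipped.
Slots: [1:A] [2:D] [3:E]
Profit = 34 + 36 + 47 = 117

117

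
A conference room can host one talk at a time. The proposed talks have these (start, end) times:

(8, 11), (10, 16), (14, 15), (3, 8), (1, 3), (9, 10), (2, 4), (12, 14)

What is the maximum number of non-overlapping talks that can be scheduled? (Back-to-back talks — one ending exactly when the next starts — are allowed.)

5

Sorted by end: (1,3)  (2,4)  (3,8)  (9,10)  (8,11)  (12,14)  (14,15)  (10,16)
take (1,3); take (3,8); take (9,10); take (12,14); take (14,15); skip (10,16).
Selected 5 talks.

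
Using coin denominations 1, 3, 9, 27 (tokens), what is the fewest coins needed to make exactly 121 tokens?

121 − 4×27→13 − 1×9→4 − 1×3→1 − 1×1→0
Total coins = 4 + 1 + 1 + 1 = 7

7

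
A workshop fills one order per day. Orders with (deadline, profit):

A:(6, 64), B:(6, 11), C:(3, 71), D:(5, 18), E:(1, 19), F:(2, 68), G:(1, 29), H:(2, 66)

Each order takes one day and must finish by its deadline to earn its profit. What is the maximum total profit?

Profit order: C=71 F=68 H=66 A=64 G=29 E=19 D=18 B=11
Assign: C→slot 3, F→slot 2, H→slot 1, A→slot 6, G skipped, E skipped, D→slot 5, B→slot 4.
Slots: [1:H] [2:F] [3:C] [4:B] [5:D] [6:A]
Profit = 66 + 68 + 71 + 11 + 18 + 64 = 298

298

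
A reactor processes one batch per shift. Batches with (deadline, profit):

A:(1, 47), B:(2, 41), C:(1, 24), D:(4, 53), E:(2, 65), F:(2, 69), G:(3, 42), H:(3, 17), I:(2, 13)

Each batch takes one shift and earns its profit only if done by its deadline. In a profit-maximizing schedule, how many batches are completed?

4

Take jobs in profit order; each goes to the latest open slot no later than its deadline.
Profit order: F=69 E=65 D=53 A=47 G=42 B=41 C=24 H=17 I=13
Assign: F→slot 2, E→slot 1, D→slot 4, A skipped, G→slot 3, B skipped, C skipped, H skipped, I skipped.
Slots: [1:E] [2:F] [3:G] [4:D]
4 of 9 scheduled.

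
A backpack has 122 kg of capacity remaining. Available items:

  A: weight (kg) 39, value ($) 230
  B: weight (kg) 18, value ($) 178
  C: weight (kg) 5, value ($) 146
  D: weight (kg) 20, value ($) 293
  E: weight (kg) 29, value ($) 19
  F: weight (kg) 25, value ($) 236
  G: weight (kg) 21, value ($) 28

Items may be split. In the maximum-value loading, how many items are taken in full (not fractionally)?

5

Greedy by value/weight ratio, highest first.
Ratios (sorted): C 29.20, D 14.65, B 9.89, F 9.44, A 5.90, G 1.33, E 0.66
take C (5 @ 146); take D (20 @ 293); take B (18 @ 178); take F (25 @ 236); take A (39 @ 230); take 15/21 of G → 20.00. Capacity used 122/122.
5 item(s) taken whole; one partial (take 15/21 of G).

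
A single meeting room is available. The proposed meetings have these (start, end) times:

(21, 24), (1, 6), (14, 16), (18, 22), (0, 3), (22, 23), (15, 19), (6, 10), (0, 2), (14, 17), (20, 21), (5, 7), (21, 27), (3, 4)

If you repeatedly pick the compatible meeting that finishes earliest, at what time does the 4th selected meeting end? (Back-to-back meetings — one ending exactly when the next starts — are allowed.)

Sorted by end: (0,2)  (0,3)  (3,4)  (1,6)  (5,7)  (6,10)  (14,16)  (14,17)  (15,19)  (20,21)  (18,22)  (22,23)  (21,24)  (21,27)
take (0,2); skip (0,3); take (3,4); skip (1,6); take (5,7); skip (6,10); take (14,16); skip (15,19); take (20,21); take (22,23); skip (21,24).
Selected: (0,2) (3,4) (5,7) (14,16) (20,21) (22,23)

16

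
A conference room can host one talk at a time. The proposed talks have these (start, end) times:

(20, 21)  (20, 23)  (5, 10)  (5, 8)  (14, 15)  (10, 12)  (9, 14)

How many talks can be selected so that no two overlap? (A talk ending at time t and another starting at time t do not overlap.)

Order by finish time; keep every interval that doesn't clash with the previous kept one.
Sorted by end: (5,8)  (5,10)  (10,12)  (9,14)  (14,15)  (20,21)  (20,23)
take (5,8); skip (5,10); take (10,12); take (14,15); take (20,21); skip (20,23).
Selected 4 talks.

4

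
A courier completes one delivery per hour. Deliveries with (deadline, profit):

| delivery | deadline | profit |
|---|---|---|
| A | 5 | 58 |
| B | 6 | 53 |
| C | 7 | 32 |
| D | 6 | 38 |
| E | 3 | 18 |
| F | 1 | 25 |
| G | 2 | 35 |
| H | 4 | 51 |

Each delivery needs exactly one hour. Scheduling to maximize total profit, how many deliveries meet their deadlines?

7

Sort by profit descending; place each in the latest free slot ≤ its deadline.
By profit: A(d5,58), B(d6,53), H(d4,51), D(d6,38), G(d2,35), C(d7,32), F(d1,25), E(d3,18)
A→slot 5; B→slot 6; H→slot 4; D→slot 3; G→slot 2; C→slot 7; F→slot 1; E skipped.
7 of 8 scheduled.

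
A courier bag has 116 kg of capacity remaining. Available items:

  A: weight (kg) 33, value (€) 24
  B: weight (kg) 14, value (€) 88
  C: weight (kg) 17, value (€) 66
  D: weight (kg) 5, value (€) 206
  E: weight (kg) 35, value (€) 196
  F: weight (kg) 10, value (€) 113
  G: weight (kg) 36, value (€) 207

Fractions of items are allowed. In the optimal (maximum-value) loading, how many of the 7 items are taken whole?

Sort by value per unit weight and fill in that order.
Ratios (sorted): D 41.20, F 11.30, B 6.29, G 5.75, E 5.60, C 3.88, A 0.73
take D (5 @ 206); take F (10 @ 113); take B (14 @ 88); take G (36 @ 207); take E (35 @ 196); take 16/17 of C → 62.12. Capacity used 116/116.
5 item(s) taken whole; one partial (take 16/17 of C).

5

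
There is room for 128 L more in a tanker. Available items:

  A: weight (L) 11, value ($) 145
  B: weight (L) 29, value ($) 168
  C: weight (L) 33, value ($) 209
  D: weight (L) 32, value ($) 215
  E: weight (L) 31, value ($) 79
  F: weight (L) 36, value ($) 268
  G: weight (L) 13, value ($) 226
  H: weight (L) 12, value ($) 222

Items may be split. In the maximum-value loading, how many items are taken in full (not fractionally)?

Greedy by value/weight ratio, highest first.
Order: H (222/12=18.50) > G (226/13=17.38) > A (145/11=13.18) > F (268/36=7.44) > D (215/32=6.72) > C (209/33=6.33) > B (168/29=5.79) > E (79/31=2.55)
Fill: take H (12 @ 222) → take G (13 @ 226) → take A (11 @ 145) → take F (36 @ 268) → take D (32 @ 215) → take 24/33 of C → 152.00; 128/128 used.
5 item(s) taken whole; one partial (take 24/33 of C).

5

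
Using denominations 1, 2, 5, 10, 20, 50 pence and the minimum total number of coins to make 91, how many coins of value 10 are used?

0

Greedy: take as many of the largest coin as possible, then repeat with the remainder.
91 = 1×50 + 2×20 + 1×1
Count of 10: 0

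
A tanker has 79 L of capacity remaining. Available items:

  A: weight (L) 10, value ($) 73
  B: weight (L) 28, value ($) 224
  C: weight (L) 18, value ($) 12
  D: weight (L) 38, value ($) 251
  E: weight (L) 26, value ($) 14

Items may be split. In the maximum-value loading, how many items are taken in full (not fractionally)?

Sort by value per unit weight and fill in that order.
Order: B (224/28=8.00) > A (73/10=7.30) > D (251/38=6.61) > C (12/18=0.67) > E (14/26=0.54)
Fill: take B (28 @ 224) → take A (10 @ 73) → take D (38 @ 251) → take 3/18 of C → 2.00; 79/79 used.
3 item(s) taken whole; one partial (take 3/18 of C).

3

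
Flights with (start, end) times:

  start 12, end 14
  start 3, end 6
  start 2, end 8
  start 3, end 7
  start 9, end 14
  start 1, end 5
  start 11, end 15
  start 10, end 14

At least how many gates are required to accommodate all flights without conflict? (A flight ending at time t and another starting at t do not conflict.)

4

The answer is the maximum number of intervals overlapping at any instant.
Events (time:±→running): 1:+→1 2:+→2 3:+→3 3:+→4 … peak 4.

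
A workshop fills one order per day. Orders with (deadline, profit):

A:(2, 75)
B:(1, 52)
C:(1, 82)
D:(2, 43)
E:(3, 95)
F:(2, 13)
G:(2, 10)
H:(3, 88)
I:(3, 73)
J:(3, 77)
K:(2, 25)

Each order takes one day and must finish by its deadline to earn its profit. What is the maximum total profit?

265

Take jobs in profit order; each goes to the latest open slot no later than its deadline.
Profit order: E=95 H=88 C=82 J=77 A=75 I=73 B=52 D=43 K=25 F=13 G=10
Assign: E→slot 3, H→slot 2, C→slot 1, J skipped, A skipped, I skipped, B skipped, D skipped, K skipped, F skipped, G skipped.
Slots: [1:C] [2:H] [3:E]
Profit = 82 + 88 + 95 = 265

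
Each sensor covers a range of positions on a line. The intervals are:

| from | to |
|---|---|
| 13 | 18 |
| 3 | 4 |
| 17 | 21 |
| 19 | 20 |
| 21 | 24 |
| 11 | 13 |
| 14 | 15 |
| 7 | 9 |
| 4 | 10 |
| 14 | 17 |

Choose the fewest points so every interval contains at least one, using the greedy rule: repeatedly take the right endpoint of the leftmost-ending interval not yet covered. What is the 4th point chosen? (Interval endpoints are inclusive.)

15

Process intervals by earliest right end; each time one isn't hit yet, stab at its right endpoint.
By right end: [3,4]  [7,9]  [4,10]  [11,13]  [14,15]  [14,17]  [13,18]  [19,20]  [17,21]  [21,24]
[3,4] uncovered → point at 4; [7,9] uncovered → point at 9; [11,13] uncovered → point at 13; [14,15] uncovered → point at 15; [19,20] uncovered → point at 20; [21,24] uncovered → point at 24.
Points: 4, 9, 13, 15, 20, 24 (6 total).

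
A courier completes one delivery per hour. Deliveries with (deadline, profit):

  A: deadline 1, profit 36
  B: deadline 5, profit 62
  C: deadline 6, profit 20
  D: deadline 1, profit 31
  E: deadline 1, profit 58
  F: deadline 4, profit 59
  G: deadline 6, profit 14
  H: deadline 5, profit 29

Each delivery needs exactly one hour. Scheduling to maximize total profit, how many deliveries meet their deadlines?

6

Sort by profit descending; place each in the latest free slot ≤ its deadline.
By profit: B(d5,62), F(d4,59), E(d1,58), A(d1,36), D(d1,31), H(d5,29), C(d6,20), G(d6,14)
B→slot 5; F→slot 4; E→slot 1; A skipped; D skipped; H→slot 3; C→slot 6; G→slot 2.
6 of 8 scheduled.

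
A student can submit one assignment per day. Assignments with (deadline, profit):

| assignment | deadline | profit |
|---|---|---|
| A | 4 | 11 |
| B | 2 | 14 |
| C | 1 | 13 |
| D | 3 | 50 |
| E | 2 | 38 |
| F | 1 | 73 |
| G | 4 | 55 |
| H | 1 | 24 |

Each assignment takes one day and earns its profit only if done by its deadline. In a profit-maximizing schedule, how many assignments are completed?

By profit: F(d1,73), G(d4,55), D(d3,50), E(d2,38), H(d1,24), B(d2,14), C(d1,13), A(d4,11)
F→slot 1; G→slot 4; D→slot 3; E→slot 2; H skipped; B skipped; C skipped; A skipped.
4 of 8 scheduled.

4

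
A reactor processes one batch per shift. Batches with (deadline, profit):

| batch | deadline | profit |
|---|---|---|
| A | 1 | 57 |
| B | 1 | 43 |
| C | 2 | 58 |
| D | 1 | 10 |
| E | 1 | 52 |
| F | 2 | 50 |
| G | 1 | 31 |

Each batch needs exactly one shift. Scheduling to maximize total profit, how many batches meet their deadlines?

Profit order: C=58 A=57 E=52 F=50 B=43 G=31 D=10
Assign: C→slot 2, A→slot 1, E skipped, F skipped, B skipped, G skipped, D skipped.
Slots: [1:A] [2:C]
2 of 7 scheduled.

2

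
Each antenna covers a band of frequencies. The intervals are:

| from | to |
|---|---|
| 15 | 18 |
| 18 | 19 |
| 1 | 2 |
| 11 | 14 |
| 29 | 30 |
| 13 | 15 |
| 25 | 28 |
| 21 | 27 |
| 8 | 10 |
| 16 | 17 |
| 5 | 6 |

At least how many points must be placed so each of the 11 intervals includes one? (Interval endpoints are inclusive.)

Sort by right endpoint; whenever an interval is uncovered, place a point at its right end.
Sorted: [1,2] [5,6] [8,10] [11,14] [13,15] [16,17] [15,18] [18,19] [21,27] [25,28] [29,30]
{[1,2]} hit by 2; {[5,6]} hit by 6; {[8,10]} hit by 10; {[11,14],[13,15]} hit by 14; {[16,17],[15,18]} hit by 17; {[18,19]} hit by 19; {[21,27],[25,28]} hit by 27; {[29,30]} hit by 30.
Points: 2, 6, 10, 14, 17, 19, 27, 30 (8 total).

8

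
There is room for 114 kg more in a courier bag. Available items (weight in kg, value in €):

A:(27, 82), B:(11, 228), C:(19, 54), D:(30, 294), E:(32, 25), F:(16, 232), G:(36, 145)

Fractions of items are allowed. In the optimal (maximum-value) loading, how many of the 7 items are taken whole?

4

Greedy by value/weight ratio, highest first.
Ratios (sorted): B 20.73, F 14.50, D 9.80, G 4.03, A 3.04, C 2.84, E 0.78
take B (11 @ 228); take F (16 @ 232); take D (30 @ 294); take G (36 @ 145); take 21/27 of A → 63.78. Capacity used 114/114.
4 item(s) taken whole; one partial (take 21/27 of A).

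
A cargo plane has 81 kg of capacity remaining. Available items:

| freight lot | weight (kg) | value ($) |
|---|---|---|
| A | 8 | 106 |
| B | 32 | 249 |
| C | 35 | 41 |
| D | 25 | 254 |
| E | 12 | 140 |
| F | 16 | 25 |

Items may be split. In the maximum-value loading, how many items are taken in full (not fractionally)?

4

Sort by value per unit weight and fill in that order.
Ratios (sorted): A 13.25, E 11.67, D 10.16, B 7.78, F 1.56, C 1.17
take A (8 @ 106); take E (12 @ 140); take D (25 @ 254); take B (32 @ 249); take 4/16 of F → 6.25. Capacity used 81/81.
4 item(s) taken whole; one partial (take 4/16 of F).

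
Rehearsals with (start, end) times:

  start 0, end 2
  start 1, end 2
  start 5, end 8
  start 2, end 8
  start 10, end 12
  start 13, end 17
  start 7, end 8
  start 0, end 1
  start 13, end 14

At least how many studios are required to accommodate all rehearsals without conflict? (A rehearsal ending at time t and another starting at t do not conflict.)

3

starts: [0, 0, 1, 2, 5, 7, 10, 13, 13]
ends:   [1, 2, 2, 8, 8, 8, 12, 14, 17]
s0→1 s0→2 e1→1 s1→2 e2→1 e2→0 s2→1 s5→2 s7→3  — peak 3.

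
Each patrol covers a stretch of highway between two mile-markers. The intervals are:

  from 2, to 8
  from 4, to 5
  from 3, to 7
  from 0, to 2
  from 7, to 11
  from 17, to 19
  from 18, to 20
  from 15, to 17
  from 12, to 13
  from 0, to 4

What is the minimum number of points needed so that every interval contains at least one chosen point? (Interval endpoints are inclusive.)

6

By right end: [0,2]  [0,4]  [4,5]  [3,7]  [2,8]  [7,11]  [12,13]  [15,17]  [17,19]  [18,20]
[0,2] uncovered → point at 2; [4,5] uncovered → point at 5; [7,11] uncovered → point at 11; [12,13] uncovered → point at 13; [15,17] uncovered → point at 17; [18,20] uncovered → point at 20.
Points: 2, 5, 11, 13, 17, 20 (6 total).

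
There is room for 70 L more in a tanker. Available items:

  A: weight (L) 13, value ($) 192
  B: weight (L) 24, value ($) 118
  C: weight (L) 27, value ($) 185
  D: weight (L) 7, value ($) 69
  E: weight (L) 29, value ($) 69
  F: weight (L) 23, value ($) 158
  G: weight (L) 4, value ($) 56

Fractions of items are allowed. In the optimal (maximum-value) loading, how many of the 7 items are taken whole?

Greedy by value/weight ratio, highest first.
Order: A (192/13=14.77) > G (56/4=14.00) > D (69/7=9.86) > F (158/23=6.87) > C (185/27=6.85) > B (118/24=4.92) > E (69/29=2.38)
Fill: take A (13 @ 192) → take G (4 @ 56) → take D (7 @ 69) → take F (23 @ 158) → take 23/27 of C → 157.59; 70/70 used.
4 item(s) taken whole; one partial (take 23/27 of C).

4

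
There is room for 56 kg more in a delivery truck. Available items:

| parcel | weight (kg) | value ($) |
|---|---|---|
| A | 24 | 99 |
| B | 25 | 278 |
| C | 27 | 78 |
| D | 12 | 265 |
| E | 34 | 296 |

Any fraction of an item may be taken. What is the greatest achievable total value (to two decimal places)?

Order: D (265/12=22.08) > B (278/25=11.12) > E (296/34=8.71) > A (99/24=4.12) > C (78/27=2.89)
Fill: take D (12 @ 265) → take B (25 @ 278) → take 19/34 of E → 165.41; 56/56 used.
Total value = 708.41

708.41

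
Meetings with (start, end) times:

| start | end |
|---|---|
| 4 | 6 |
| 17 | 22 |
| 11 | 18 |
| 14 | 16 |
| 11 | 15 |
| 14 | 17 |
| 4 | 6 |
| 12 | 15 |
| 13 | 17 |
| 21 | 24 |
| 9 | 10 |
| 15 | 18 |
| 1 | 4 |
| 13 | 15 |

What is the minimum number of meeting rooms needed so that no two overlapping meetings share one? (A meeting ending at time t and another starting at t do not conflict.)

7

The answer is the maximum number of intervals overlapping at any instant.
Events (time:±→running): 1:+→1 4:-→0 4:+→1 4:+→2 6:-→1 6:-→0 9:+→1 10:-→0 11:+→1 11:+→2 12:+→3 13:+→4 13:+→5 14:+→6 14:+→7 … peak 7.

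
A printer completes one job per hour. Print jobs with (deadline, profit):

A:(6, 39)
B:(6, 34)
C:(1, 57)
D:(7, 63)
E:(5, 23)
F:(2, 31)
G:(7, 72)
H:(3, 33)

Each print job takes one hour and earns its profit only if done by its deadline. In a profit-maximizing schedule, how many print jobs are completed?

Take jobs in profit order; each goes to the latest open slot no later than its deadline.
By profit: G(d7,72), D(d7,63), C(d1,57), A(d6,39), B(d6,34), H(d3,33), F(d2,31), E(d5,23)
G→slot 7; D→slot 6; C→slot 1; A→slot 5; B→slot 4; H→slot 3; F→slot 2; E skipped.
7 of 8 scheduled.

7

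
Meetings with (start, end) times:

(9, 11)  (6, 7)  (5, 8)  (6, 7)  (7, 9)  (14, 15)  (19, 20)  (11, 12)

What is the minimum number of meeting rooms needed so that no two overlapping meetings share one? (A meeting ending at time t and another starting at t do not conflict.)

3

The answer is the maximum number of intervals overlapping at any instant.
Events (time:±→running): 5:+→1 6:+→2 6:+→3 … peak 3.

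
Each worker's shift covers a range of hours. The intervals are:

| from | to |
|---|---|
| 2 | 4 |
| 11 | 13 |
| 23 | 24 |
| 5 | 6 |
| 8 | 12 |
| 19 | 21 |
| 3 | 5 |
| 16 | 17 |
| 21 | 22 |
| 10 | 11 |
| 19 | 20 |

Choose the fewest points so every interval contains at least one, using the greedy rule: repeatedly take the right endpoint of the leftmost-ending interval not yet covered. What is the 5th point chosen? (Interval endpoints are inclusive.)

Sorted: [2,4] [3,5] [5,6] [10,11] [8,12] [11,13] [16,17] [19,20] [19,21] [21,22] [23,24]
{[2,4],[3,5]} hit by 4; {[5,6]} hit by 6; {[10,11],[8,12],[11,13]} hit by 11; {[16,17]} hit by 17; {[19,20],[19,21]} hit by 20; {[21,22]} hit by 22; {[23,24]} hit by 24.
Points: 4, 6, 11, 17, 20, 22, 24 (7 total).

20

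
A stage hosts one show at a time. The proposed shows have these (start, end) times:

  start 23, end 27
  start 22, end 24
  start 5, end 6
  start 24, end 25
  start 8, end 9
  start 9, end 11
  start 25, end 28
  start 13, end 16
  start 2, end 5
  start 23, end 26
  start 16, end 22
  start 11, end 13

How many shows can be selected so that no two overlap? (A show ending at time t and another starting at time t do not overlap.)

Greedy by earliest finish: after sorting by end time, pick each interval compatible with the last pick.
By end time: (2,5), (5,6), (8,9), (9,11), (11,13), (13,16), (16,22), (22,24), (24,25), (23,26), (23,27), (25,28).
Pick (2,5); next start ≥ 5 → (5,6); next start ≥ 6 → (8,9); next start ≥ 9 → (9,11); next start ≥ 11 → (11,13); next start ≥ 13 → (13,16); next start ≥ 16 → (16,22); next start ≥ 22 → (22,24); next start ≥ 24 → (24,25); next start ≥ 25 → (25,28).
Selected 10 shows.

10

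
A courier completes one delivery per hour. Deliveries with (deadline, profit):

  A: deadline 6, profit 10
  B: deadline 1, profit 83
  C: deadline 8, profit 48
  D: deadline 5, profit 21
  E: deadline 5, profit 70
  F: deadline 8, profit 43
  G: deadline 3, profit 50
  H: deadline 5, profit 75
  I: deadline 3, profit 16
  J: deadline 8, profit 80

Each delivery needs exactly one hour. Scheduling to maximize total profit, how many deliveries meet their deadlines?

8

Profit order: B=83 J=80 H=75 E=70 G=50 C=48 F=43 D=21 I=16 A=10
Assign: B→slot 1, J→slot 8, H→slot 5, E→slot 4, G→slot 3, C→slot 7, F→slot 6, D→slot 2, I skipped, A skipped.
Slots: [1:B] [2:D] [3:G] [4:E] [5:H] [6:F] [7:C] [8:J]
8 of 10 scheduled.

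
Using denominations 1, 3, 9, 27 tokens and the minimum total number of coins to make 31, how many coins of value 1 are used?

1

Greedy: take as many of the largest coin as possible, then repeat with the remainder.
31 − 1×27→4 − 1×3→1 − 1×1→0
Count of 1: 1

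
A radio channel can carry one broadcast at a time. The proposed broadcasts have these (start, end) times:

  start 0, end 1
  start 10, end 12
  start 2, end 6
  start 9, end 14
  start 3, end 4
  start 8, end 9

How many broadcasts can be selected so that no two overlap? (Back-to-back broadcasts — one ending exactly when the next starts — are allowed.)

Order by finish time; keep every interval that doesn't clash with the previous kept one.
By end time: (0,1), (3,4), (2,6), (8,9), (10,12), (9,14).
Pick (0,1); next start ≥ 1 → (3,4); next start ≥ 4 → (8,9); next start ≥ 9 → (10,12).
Selected 4 broadcasts.

4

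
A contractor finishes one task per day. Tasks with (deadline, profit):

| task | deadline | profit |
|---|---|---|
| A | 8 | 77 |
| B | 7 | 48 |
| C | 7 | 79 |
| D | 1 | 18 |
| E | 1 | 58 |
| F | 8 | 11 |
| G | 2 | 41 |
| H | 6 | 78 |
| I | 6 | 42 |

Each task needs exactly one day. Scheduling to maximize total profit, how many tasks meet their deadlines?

8

Take jobs in profit order; each goes to the latest open slot no later than its deadline.
Profit order: C=79 H=78 A=77 E=58 B=48 I=42 G=41 D=18 F=11
Assign: C→slot 7, H→slot 6, A→slot 8, E→slot 1, B→slot 5, I→slot 4, G→slot 2, D skipped, F→slot 3.
Slots: [1:E] [2:G] [3:F] [4:I] [5:B] [6:H] [7:C] [8:A]
8 of 9 scheduled.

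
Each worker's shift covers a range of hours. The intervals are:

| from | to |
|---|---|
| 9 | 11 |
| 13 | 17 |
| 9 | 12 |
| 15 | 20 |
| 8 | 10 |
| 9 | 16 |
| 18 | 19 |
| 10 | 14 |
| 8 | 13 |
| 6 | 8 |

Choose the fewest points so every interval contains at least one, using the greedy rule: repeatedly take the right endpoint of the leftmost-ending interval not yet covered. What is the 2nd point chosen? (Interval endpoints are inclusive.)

11

By right end: [6,8]  [8,10]  [9,11]  [9,12]  [8,13]  [10,14]  [9,16]  [13,17]  [18,19]  [15,20]
[6,8] uncovered → point at 8; [9,11] uncovered → point at 11; [13,17] uncovered → point at 17; [18,19] uncovered → point at 19.
Points: 8, 11, 17, 19 (4 total).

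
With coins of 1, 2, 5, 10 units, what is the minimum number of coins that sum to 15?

Use the largest denomination that fits, subtract, and repeat.
15 = 1×10 + 1×5
Total coins = 1 + 1 = 2

2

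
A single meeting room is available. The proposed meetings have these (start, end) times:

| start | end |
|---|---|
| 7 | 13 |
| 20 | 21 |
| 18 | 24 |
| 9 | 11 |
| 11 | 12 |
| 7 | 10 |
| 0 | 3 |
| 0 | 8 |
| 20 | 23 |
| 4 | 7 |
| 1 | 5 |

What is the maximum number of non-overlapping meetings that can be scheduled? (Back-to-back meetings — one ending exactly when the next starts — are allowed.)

5

Greedy by earliest finish: after sorting by end time, pick each interval compatible with the last pick.
Sorted by end: (0,3)  (1,5)  (4,7)  (0,8)  (7,10)  (9,11)  (11,12)  (7,13)  (20,21)  (20,23)  (18,24)
take (0,3); take (4,7); take (7,10); take (11,12); skip (7,13); take (20,21); skip (18,24).
Selected 5 meetings.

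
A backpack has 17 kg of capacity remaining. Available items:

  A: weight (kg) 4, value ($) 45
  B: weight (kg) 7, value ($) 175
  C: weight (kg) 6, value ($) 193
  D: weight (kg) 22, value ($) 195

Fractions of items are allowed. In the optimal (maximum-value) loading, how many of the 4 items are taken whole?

3

Order: C (193/6=32.17) > B (175/7=25.00) > A (45/4=11.25) > D (195/22=8.86)
Fill: take C (6 @ 193) → take B (7 @ 175) → take A (4 @ 45); 17/17 used.
3 item(s) taken whole.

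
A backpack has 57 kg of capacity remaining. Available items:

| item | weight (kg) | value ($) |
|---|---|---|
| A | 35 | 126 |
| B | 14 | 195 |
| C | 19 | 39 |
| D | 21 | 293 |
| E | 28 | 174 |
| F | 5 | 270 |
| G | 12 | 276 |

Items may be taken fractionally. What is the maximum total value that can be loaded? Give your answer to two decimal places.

Sort by value per unit weight and fill in that order.
Ratios (sorted): F 54.00, G 23.00, D 13.95, B 13.93, E 6.21, A 3.60, C 2.05
take F (5 @ 270); take G (12 @ 276); take D (21 @ 293); take B (14 @ 195); take 5/28 of E → 31.07. Capacity used 57/57.
Total value = 1065.07

1065.07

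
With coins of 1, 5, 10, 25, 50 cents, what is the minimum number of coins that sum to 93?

Use the largest denomination that fits, subtract, and repeat.
93 − 1×50→43 − 1×25→18 − 1×10→8 − 1×5→3 − 3×1→0
Total coins = 1 + 1 + 1 + 1 + 3 = 7

7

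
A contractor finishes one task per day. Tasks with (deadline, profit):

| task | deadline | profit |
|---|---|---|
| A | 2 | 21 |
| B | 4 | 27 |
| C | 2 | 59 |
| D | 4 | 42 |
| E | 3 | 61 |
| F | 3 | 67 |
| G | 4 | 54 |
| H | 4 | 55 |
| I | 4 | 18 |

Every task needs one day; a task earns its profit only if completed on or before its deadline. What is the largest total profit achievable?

242

Take jobs in profit order; each goes to the latest open slot no later than its deadline.
Profit order: F=67 E=61 C=59 H=55 G=54 D=42 B=27 A=21 I=18
Assign: F→slot 3, E→slot 2, C→slot 1, H→slot 4, G skipped, D skipped, B skipped, A skipped, I skipped.
Slots: [1:C] [2:E] [3:F] [4:H]
Profit = 59 + 61 + 67 + 55 = 242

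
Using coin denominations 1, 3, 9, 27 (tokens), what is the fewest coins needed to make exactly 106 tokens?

Greedy: take as many of the largest coin as possible, then repeat with the remainder.
106 = 3×27 + 2×9 + 2×3 + 1×1
Total coins = 3 + 2 + 2 + 1 = 8

8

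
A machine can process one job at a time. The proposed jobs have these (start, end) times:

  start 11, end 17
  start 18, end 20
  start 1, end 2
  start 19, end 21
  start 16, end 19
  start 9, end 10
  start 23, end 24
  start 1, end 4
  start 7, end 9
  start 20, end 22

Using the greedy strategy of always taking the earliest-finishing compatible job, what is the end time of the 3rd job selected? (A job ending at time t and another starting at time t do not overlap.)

10

By end time: (1,2), (1,4), (7,9), (9,10), (11,17), (16,19), (18,20), (19,21), (20,22), (23,24).
Pick (1,2); next start ≥ 2 → (7,9); next start ≥ 9 → (9,10); next start ≥ 10 → (11,17); next start ≥ 17 → (18,20); next start ≥ 20 → (20,22); next start ≥ 22 → (23,24).
Selected: (1,2) (7,9) (9,10) (11,17) (18,20) (20,22) (23,24)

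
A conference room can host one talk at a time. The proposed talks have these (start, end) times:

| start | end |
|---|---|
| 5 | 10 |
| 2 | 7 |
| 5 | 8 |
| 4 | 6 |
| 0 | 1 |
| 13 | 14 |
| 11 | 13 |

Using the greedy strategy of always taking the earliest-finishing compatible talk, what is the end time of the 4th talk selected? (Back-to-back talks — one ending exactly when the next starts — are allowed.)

14

Order by finish time; keep every interval that doesn't clash with the previous kept one.
By end time: (0,1), (4,6), (2,7), (5,8), (5,10), (11,13), (13,14).
Pick (0,1); next start ≥ 1 → (4,6); next start ≥ 6 → (11,13); next start ≥ 13 → (13,14).
Selected: (0,1) (4,6) (11,13) (13,14)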